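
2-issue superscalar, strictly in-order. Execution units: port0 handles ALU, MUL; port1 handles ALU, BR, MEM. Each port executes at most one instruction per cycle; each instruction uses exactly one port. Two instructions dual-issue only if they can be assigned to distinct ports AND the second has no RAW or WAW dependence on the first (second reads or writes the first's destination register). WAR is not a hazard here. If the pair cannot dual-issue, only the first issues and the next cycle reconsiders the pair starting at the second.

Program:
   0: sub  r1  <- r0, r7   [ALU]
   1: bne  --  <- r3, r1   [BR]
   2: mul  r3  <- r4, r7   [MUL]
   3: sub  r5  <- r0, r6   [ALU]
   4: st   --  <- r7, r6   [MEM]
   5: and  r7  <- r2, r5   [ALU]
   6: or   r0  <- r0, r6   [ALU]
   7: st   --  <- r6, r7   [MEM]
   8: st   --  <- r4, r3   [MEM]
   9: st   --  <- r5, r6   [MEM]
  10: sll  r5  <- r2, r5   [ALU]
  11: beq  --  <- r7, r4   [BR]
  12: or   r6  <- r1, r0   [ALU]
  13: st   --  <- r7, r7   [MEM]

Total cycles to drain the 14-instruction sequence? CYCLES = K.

c0: i0 sub  RAW r1
c1: i1,i2 bne+mul  pair
c2: i3,i4 sub+st  pair
c3: i5,i6 and+or  pair
c4: i7 st  no-port MEM/MEM
c5: i8 st  no-port MEM/MEM
c6: i9,i10 st+sll  pair
c7: i11,i12 beq+or  pair
c8: i13 st  tail

CYCLES = 9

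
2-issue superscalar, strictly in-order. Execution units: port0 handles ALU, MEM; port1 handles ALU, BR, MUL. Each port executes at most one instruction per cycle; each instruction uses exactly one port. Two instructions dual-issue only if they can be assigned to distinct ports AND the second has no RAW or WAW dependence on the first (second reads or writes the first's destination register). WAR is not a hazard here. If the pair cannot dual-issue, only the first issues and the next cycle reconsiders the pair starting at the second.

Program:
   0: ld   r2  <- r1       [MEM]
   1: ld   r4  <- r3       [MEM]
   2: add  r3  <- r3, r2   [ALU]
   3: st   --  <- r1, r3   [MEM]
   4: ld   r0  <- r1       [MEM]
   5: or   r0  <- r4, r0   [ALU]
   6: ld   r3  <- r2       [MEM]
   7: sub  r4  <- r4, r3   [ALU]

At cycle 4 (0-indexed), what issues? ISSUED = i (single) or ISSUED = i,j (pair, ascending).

ISSUED = 5,6

0. ld @i0  | no-port MEM/MEM
1. ld;add @i1/i2  | pair
2. st @i3  | no-port MEM/MEM
3. ld @i4  | RAW+WAW r0
4. or;ld @i5/i6  | pair
5. sub @i7  | tail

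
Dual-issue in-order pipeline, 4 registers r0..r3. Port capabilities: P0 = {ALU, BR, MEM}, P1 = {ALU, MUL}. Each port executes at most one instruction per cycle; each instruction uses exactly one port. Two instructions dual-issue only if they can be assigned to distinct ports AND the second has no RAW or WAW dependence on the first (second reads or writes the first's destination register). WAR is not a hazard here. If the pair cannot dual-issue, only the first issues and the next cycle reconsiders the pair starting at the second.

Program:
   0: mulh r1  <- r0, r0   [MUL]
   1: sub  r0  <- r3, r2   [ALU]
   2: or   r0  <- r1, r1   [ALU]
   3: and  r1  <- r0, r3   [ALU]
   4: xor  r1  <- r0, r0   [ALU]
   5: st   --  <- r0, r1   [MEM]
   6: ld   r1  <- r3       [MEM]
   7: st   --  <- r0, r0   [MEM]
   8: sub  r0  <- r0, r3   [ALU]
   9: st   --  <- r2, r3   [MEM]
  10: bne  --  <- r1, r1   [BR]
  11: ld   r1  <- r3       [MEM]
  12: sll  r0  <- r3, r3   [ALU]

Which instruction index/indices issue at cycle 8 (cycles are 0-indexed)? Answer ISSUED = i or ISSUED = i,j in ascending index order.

c0: i0&i1 mulh.MUL+sub.ALU  pair
c1: i2 or.ALU  RAW r0
c2: i3 and.ALU  WAW r1
c3: i4 xor.ALU  RAW r1
c4: i5 st.MEM  no-port MEM/MEM
c5: i6 ld.MEM  no-port MEM/MEM
c6: i7&i8 st.MEM+sub.ALU  pair
c7: i9 st.MEM  no-port MEM/BR
c8: i10 bne.BR  no-port BR/MEM
c9: i11&i12 ld.MEM+sll.ALU  pair

ISSUED = 10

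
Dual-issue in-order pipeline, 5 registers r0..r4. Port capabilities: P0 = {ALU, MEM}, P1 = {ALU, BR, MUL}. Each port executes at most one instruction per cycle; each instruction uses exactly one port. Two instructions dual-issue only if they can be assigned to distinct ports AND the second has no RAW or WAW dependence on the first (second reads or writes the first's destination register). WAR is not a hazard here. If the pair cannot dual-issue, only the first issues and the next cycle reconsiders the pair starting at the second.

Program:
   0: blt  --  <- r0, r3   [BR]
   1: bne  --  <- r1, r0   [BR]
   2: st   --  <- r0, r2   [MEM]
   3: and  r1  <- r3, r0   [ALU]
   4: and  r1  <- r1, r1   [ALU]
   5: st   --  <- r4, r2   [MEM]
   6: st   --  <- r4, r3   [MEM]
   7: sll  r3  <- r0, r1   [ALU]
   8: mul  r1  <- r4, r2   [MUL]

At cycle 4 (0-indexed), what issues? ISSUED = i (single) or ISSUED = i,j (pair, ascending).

ISSUED = 6,7

t=0 i0:blt.BR ; no-port BR/BR
t=1 i1/i2:bne.BR;st.MEM ; dual
t=2 i3:and.ALU ; RAW+WAW r1
t=3 i4/i5:and.ALU;st.MEM ; dual
t=4 i6/i7:st.MEM;sll.ALU ; dual
t=5 i8:mul.MUL ; tail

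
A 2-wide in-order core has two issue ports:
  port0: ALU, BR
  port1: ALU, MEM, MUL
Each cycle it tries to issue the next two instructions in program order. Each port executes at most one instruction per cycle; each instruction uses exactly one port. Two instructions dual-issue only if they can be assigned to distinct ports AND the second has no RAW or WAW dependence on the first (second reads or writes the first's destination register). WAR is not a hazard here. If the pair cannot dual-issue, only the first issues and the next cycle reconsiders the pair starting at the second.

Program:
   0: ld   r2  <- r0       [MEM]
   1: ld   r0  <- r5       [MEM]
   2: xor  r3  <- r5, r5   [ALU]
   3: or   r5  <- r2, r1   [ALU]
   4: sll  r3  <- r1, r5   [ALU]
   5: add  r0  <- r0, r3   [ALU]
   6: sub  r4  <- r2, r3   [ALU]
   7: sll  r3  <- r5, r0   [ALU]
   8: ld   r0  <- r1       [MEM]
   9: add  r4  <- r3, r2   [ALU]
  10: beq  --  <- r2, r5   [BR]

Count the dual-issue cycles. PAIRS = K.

[0] i0  ld.MEM  -- no-port MEM/MEM
[1] i1,i2  ld.MEM+xor.ALU  -- 2-wide
[2] i3  or.ALU  -- RAW r5
[3] i4  sll.ALU  -- RAW r3
[4] i5,i6  add.ALU+sub.ALU  -- 2-wide
[5] i7,i8  sll.ALU+ld.MEM  -- 2-wide
[6] i9,i10  add.ALU+beq.BR  -- 2-wide

PAIRS = 4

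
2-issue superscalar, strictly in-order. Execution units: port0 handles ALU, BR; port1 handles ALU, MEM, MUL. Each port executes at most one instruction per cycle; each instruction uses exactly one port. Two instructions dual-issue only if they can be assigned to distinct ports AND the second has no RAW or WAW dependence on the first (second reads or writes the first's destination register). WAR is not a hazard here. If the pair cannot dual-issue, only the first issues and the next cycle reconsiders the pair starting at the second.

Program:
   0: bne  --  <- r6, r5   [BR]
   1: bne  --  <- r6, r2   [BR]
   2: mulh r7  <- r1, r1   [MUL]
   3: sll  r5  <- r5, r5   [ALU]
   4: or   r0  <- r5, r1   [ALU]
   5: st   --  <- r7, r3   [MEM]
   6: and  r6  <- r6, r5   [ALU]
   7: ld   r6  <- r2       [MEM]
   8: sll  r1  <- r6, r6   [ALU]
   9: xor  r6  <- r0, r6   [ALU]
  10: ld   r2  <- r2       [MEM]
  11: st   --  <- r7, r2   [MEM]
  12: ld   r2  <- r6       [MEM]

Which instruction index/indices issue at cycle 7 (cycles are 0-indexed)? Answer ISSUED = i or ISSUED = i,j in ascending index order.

#0 head=0: bne.BR i0 no-port BR/BR
#1 head=1: bne.BR;mulh.MUL i1,i2 dual
#2 head=3: sll.ALU i3 RAW r5
#3 head=4: or.ALU;st.MEM i4,i5 dual
#4 head=6: and.ALU i6 WAW r6
#5 head=7: ld.MEM i7 RAW r6
#6 head=8: sll.ALU;xor.ALU i8,i9 dual
#7 head=10: ld.MEM i10 no-port MEM/MEM
#8 head=11: st.MEM i11 no-port MEM/MEM
#9 head=12: ld.MEM i12 tail

ISSUED = 10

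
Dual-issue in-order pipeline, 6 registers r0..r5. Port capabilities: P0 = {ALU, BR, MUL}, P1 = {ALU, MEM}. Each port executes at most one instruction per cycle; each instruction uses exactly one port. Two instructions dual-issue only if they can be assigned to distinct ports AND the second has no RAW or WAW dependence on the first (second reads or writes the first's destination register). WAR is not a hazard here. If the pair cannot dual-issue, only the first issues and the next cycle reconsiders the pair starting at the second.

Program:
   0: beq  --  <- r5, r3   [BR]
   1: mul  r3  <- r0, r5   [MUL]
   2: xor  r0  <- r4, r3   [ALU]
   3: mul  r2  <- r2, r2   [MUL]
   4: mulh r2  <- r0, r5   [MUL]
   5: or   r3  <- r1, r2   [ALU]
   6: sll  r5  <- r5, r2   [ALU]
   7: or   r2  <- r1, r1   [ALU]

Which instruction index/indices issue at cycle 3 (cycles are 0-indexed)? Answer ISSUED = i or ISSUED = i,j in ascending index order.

ISSUED = 4

#0 head=0: beq i0 no-port BR/MUL
#1 head=1: mul i1 RAW r3
#2 head=2: xor;mul i2/i3 dual
#3 head=4: mulh i4 RAW r2
#4 head=5: or;sll i5/i6 dual
#5 head=7: or i7 tail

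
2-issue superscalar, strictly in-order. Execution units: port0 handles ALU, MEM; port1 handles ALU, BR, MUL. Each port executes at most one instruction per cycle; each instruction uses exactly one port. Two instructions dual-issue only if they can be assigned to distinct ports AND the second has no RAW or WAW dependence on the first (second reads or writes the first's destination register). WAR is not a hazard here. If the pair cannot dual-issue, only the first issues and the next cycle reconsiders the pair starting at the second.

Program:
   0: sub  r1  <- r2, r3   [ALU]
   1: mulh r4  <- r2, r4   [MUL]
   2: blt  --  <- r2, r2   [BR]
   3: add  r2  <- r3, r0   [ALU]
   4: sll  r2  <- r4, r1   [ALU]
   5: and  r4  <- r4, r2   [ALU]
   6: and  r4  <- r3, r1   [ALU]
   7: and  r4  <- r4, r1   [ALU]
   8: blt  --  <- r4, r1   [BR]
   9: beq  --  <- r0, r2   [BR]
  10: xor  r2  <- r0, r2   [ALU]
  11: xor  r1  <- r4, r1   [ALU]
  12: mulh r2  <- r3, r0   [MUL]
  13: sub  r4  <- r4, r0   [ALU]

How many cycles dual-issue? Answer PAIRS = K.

PAIRS = 4

c0: i0,i1 sub.ALU/mulh.MUL  dual
c1: i2,i3 blt.BR/add.ALU  dual
c2: i4 sll.ALU  RAW r2
c3: i5 and.ALU  WAW r4
c4: i6 and.ALU  RAW+WAW r4
c5: i7 and.ALU  RAW r4
c6: i8 blt.BR  no-port BR/BR
c7: i9,i10 beq.BR/xor.ALU  dual
c8: i11,i12 xor.ALU/mulh.MUL  dual
c9: i13 sub.ALU  tail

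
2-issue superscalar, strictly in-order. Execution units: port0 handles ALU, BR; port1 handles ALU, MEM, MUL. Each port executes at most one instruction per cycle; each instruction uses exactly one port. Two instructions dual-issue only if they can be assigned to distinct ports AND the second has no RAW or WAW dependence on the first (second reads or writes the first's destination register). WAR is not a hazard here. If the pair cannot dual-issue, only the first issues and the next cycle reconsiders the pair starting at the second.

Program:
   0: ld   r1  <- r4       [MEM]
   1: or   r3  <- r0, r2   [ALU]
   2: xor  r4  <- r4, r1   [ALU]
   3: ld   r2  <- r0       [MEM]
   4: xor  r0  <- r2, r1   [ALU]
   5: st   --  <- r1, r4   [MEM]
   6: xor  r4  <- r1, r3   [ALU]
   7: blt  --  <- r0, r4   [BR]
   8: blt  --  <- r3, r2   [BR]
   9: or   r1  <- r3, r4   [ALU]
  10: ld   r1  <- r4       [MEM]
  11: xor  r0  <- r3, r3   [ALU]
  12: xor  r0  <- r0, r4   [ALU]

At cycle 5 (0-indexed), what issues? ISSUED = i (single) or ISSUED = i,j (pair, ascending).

ISSUED = 8,9

#0 head=0: ld.MEM;or.ALU i0/i1 pair
#1 head=2: xor.ALU;ld.MEM i2/i3 pair
#2 head=4: xor.ALU;st.MEM i4/i5 pair
#3 head=6: xor.ALU i6 RAW r4
#4 head=7: blt.BR i7 no-port BR/BR
#5 head=8: blt.BR;or.ALU i8/i9 pair
#6 head=10: ld.MEM;xor.ALU i10/i11 pair
#7 head=12: xor.ALU i12 tail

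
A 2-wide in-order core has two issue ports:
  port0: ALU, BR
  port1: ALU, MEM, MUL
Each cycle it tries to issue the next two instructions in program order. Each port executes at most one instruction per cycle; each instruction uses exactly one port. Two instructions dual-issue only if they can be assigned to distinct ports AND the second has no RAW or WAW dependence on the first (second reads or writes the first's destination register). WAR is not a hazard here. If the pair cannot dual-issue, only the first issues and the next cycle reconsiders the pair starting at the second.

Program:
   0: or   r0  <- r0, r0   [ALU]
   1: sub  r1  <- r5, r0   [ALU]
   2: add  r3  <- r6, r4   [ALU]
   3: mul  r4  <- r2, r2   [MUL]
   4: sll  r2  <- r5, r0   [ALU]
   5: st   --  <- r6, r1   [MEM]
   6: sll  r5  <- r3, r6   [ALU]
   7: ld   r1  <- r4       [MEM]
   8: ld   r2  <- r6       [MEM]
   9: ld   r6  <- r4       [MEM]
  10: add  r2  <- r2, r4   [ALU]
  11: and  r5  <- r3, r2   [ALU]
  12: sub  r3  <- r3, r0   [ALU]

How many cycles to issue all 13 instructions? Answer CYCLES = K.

  cy0 -> i0 (or.ALU) RAW r0
  cy1 -> i1&i2 (sub.ALU;add.ALU) pair
  cy2 -> i3&i4 (mul.MUL;sll.ALU) pair
  cy3 -> i5&i6 (st.MEM;sll.ALU) pair
  cy4 -> i7 (ld.MEM) no-port MEM/MEM
  cy5 -> i8 (ld.MEM) no-port MEM/MEM
  cy6 -> i9&i10 (ld.MEM;add.ALU) pair
  cy7 -> i11&i12 (and.ALU;sub.ALU) pair

CYCLES = 8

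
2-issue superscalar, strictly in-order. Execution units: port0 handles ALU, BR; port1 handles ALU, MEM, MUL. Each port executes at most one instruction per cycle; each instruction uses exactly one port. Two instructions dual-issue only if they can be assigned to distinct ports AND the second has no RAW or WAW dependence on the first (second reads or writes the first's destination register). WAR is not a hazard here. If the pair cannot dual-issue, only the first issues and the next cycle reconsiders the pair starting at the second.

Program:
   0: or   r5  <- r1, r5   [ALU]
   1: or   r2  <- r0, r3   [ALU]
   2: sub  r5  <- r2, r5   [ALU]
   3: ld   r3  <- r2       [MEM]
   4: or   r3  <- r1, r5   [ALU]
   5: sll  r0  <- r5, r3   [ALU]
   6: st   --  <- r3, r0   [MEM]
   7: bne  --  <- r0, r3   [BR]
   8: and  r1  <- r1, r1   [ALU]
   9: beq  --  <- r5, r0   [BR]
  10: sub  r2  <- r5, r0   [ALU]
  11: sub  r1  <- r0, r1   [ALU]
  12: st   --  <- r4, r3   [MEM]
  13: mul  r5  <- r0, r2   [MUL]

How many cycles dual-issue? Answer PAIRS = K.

PAIRS = 5

c0: i0/i1 or+or  2-wide
c1: i2/i3 sub+ld  2-wide
c2: i4 or  RAW r3
c3: i5 sll  RAW r0
c4: i6/i7 st+bne  2-wide
c5: i8/i9 and+beq  2-wide
c6: i10/i11 sub+sub  2-wide
c7: i12 st  no-port MEM/MUL
c8: i13 mul  tail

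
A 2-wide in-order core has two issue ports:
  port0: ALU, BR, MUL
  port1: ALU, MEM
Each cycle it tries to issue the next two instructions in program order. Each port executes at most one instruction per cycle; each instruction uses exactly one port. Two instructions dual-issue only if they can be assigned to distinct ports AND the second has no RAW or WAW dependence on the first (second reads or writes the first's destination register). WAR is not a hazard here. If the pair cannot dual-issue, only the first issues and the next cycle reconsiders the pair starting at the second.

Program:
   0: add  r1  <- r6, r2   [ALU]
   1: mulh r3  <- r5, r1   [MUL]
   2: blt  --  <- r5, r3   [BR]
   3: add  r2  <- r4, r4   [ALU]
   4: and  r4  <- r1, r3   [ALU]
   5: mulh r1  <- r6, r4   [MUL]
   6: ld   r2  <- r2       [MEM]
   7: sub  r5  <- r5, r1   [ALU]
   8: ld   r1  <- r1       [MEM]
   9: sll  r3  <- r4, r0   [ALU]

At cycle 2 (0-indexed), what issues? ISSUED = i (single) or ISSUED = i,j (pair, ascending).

ISSUED = 2,3

  cy0 -> i0 (add.ALU) RAW r1
  cy1 -> i1 (mulh.MUL) no-port MUL/BR
  cy2 -> i2/i3 (blt.BR;add.ALU) pair
  cy3 -> i4 (and.ALU) RAW r4
  cy4 -> i5/i6 (mulh.MUL;ld.MEM) pair
  cy5 -> i7/i8 (sub.ALU;ld.MEM) pair
  cy6 -> i9 (sll.ALU) tail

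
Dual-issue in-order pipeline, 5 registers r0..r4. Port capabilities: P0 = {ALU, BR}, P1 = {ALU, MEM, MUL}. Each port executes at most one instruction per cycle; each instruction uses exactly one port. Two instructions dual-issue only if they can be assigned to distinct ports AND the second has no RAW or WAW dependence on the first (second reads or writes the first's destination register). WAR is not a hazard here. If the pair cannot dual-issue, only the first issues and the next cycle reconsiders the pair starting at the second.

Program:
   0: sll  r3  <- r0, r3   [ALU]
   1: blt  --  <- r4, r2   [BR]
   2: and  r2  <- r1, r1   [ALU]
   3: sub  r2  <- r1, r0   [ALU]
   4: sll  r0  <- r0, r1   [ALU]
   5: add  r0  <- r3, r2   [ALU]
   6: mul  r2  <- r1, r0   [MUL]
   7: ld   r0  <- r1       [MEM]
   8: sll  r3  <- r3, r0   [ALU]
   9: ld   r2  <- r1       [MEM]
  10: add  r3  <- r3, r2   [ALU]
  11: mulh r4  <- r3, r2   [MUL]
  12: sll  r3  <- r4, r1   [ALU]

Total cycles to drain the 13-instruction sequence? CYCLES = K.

CYCLES = 10

#0 head=0: sll;blt i0&i1 2-wide
#1 head=2: and i2 WAW r2
#2 head=3: sub;sll i3&i4 2-wide
#3 head=5: add i5 RAW r0
#4 head=6: mul i6 no-port MUL/MEM
#5 head=7: ld i7 RAW r0
#6 head=8: sll;ld i8&i9 2-wide
#7 head=10: add i10 RAW r3
#8 head=11: mulh i11 RAW r4
#9 head=12: sll i12 tail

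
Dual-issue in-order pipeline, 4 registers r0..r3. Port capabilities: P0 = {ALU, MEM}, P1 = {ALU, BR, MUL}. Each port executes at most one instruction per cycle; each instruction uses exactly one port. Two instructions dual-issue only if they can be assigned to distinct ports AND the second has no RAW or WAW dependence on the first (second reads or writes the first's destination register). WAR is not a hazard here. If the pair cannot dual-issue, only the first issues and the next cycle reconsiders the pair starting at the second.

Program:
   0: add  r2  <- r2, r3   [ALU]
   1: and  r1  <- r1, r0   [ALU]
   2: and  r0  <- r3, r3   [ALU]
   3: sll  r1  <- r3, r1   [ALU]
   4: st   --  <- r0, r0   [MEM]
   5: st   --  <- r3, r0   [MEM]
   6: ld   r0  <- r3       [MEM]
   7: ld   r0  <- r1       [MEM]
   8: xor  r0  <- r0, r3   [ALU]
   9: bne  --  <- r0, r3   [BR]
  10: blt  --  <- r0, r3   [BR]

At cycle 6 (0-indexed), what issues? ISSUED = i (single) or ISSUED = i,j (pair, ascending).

  cy0 -> i0/i1 (add.ALU/and.ALU) pair
  cy1 -> i2/i3 (and.ALU/sll.ALU) pair
  cy2 -> i4 (st.MEM) no-port MEM/MEM
  cy3 -> i5 (st.MEM) no-port MEM/MEM
  cy4 -> i6 (ld.MEM) no-port MEM/MEM
  cy5 -> i7 (ld.MEM) RAW+WAW r0
  cy6 -> i8 (xor.ALU) RAW r0
  cy7 -> i9 (bne.BR) no-port BR/BR
  cy8 -> i10 (blt.BR) tail

ISSUED = 8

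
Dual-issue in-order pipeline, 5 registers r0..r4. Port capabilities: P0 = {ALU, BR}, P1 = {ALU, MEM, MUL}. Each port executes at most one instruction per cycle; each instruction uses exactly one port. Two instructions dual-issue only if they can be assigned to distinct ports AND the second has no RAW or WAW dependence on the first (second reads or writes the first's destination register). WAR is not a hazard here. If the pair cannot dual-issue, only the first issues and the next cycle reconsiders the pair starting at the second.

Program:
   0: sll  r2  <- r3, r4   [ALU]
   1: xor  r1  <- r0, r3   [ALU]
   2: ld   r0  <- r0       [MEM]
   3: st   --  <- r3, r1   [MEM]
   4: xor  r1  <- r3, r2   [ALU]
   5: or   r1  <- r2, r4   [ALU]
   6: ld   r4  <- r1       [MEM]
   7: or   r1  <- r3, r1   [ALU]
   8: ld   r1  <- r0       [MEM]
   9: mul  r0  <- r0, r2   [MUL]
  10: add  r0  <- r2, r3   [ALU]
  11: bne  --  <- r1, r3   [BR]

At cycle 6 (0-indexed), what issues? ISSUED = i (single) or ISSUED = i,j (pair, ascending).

c0: i0&i1 sll.ALU/xor.ALU  2-wide
c1: i2 ld.MEM  no-port MEM/MEM
c2: i3&i4 st.MEM/xor.ALU  2-wide
c3: i5 or.ALU  RAW r1
c4: i6&i7 ld.MEM/or.ALU  2-wide
c5: i8 ld.MEM  no-port MEM/MUL
c6: i9 mul.MUL  WAW r0
c7: i10&i11 add.ALU/bne.BR  2-wide

ISSUED = 9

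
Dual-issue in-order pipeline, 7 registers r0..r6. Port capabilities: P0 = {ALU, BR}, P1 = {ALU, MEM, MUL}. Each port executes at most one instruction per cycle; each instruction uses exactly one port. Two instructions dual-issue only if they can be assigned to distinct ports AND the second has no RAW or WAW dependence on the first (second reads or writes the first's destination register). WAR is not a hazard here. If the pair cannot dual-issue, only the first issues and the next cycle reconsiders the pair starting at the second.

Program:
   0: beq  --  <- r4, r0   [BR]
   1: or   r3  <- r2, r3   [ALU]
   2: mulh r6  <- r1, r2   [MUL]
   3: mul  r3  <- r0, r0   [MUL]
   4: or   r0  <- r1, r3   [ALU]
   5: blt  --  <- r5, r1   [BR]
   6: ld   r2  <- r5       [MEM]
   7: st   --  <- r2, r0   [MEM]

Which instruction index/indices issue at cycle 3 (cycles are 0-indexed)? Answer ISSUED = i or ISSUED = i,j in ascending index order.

t=0 i0/i1:beq.BR;or.ALU ; 2-wide
t=1 i2:mulh.MUL ; no-port MUL/MUL
t=2 i3:mul.MUL ; RAW r3
t=3 i4/i5:or.ALU;blt.BR ; 2-wide
t=4 i6:ld.MEM ; no-port MEM/MEM
t=5 i7:st.MEM ; tail

ISSUED = 4,5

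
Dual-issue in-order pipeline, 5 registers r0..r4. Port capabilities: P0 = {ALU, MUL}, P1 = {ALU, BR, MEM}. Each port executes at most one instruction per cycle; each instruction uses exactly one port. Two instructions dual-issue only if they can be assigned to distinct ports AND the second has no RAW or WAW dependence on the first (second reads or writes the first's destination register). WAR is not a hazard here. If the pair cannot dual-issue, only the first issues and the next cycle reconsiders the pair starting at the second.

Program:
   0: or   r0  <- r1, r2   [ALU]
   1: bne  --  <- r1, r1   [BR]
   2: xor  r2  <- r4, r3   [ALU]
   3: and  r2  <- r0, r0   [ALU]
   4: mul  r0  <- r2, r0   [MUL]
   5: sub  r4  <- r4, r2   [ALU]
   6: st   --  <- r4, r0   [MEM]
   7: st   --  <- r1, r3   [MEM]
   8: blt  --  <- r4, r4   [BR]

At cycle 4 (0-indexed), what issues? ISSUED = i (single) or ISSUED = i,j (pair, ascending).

ISSUED = 6

[0] i0,i1  or.ALU/bne.BR  -- dual
[1] i2  xor.ALU  -- WAW r2
[2] i3  and.ALU  -- RAW r2
[3] i4,i5  mul.MUL/sub.ALU  -- dual
[4] i6  st.MEM  -- no-port MEM/MEM
[5] i7  st.MEM  -- no-port MEM/BR
[6] i8  blt.BR  -- tail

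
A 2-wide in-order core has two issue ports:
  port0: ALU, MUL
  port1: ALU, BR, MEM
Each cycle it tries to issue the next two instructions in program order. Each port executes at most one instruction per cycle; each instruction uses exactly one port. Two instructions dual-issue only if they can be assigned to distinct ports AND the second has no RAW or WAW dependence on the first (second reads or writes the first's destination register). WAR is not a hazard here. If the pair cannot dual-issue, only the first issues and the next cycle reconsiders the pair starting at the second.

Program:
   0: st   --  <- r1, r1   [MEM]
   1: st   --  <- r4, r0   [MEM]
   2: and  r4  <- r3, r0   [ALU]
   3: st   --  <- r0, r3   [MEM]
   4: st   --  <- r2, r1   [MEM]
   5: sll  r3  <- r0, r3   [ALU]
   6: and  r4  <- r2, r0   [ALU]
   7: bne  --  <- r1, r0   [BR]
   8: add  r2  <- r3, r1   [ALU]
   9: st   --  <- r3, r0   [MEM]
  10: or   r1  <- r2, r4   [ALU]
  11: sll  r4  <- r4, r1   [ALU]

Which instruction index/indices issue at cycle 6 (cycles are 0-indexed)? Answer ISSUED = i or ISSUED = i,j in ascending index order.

0. st @i0  | no-port MEM/MEM
1. st and @i1+i2  | 2-wide
2. st @i3  | no-port MEM/MEM
3. st sll @i4+i5  | 2-wide
4. and bne @i6+i7  | 2-wide
5. add st @i8+i9  | 2-wide
6. or @i10  | RAW r1
7. sll @i11  | tail

ISSUED = 10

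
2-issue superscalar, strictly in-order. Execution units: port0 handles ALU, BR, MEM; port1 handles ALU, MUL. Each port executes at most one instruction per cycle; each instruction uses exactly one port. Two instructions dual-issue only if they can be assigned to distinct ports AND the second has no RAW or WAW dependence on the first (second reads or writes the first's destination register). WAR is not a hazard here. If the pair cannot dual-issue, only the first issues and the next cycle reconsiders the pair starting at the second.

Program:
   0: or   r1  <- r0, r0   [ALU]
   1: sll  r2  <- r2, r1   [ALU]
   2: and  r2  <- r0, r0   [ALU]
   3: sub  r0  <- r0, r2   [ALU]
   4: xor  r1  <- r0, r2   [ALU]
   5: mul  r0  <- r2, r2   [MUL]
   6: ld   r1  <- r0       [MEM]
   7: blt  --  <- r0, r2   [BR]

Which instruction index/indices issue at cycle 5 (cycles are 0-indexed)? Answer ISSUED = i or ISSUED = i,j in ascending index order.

ISSUED = 6

  cy0 -> i0 (or) RAW r1
  cy1 -> i1 (sll) WAW r2
  cy2 -> i2 (and) RAW r2
  cy3 -> i3 (sub) RAW r0
  cy4 -> i4+i5 (xor+mul) 2-wide
  cy5 -> i6 (ld) no-port MEM/BR
  cy6 -> i7 (blt) tail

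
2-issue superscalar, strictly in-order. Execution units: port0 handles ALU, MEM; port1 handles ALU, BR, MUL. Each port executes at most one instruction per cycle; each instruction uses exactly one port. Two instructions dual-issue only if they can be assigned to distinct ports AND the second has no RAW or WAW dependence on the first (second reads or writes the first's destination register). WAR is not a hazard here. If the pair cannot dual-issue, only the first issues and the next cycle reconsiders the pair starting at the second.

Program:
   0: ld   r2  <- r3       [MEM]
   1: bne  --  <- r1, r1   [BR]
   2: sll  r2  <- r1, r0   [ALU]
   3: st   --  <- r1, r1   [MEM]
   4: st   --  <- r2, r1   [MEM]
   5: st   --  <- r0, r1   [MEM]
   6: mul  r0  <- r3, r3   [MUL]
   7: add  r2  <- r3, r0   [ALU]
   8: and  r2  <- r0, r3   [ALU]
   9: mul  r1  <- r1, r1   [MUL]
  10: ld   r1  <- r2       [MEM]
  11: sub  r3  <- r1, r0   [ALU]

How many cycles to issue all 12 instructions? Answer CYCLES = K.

CYCLES = 8

t=0 i0/i1:ld.MEM+bne.BR ; 2-wide
t=1 i2/i3:sll.ALU+st.MEM ; 2-wide
t=2 i4:st.MEM ; no-port MEM/MEM
t=3 i5/i6:st.MEM+mul.MUL ; 2-wide
t=4 i7:add.ALU ; WAW r2
t=5 i8/i9:and.ALU+mul.MUL ; 2-wide
t=6 i10:ld.MEM ; RAW r1
t=7 i11:sub.ALU ; tail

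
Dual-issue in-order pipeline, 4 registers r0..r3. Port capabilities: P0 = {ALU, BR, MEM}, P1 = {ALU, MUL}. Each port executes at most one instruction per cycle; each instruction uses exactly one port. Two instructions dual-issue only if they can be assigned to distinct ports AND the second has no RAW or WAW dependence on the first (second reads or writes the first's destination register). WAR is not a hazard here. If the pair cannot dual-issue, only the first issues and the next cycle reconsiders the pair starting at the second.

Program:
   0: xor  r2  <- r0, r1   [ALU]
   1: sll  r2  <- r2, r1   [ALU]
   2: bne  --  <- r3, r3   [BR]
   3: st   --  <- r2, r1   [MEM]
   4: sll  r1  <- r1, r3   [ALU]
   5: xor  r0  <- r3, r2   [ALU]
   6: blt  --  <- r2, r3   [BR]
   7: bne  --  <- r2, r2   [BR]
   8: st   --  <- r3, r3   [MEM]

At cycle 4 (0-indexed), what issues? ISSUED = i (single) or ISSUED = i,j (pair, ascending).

t=0 i0:xor.ALU ; RAW+WAW r2
t=1 i1&i2:sll.ALU+bne.BR ; 2-wide
t=2 i3&i4:st.MEM+sll.ALU ; 2-wide
t=3 i5&i6:xor.ALU+blt.BR ; 2-wide
t=4 i7:bne.BR ; no-port BR/MEM
t=5 i8:st.MEM ; tail

ISSUED = 7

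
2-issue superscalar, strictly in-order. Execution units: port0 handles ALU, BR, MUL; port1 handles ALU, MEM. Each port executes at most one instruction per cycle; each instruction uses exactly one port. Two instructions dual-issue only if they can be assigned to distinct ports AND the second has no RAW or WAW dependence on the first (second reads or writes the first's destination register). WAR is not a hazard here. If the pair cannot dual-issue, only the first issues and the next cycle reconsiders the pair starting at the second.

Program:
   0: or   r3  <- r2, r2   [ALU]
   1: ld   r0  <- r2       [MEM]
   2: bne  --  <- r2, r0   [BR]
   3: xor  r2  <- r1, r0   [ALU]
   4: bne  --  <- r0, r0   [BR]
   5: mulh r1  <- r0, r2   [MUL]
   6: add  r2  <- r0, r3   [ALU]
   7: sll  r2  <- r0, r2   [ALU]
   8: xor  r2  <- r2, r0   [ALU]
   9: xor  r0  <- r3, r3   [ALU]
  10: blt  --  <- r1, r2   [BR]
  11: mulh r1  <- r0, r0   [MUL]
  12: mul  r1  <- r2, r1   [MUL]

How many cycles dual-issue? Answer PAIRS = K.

t=0 i0/i1:or.ALU+ld.MEM ; 2-wide
t=1 i2/i3:bne.BR+xor.ALU ; 2-wide
t=2 i4:bne.BR ; no-port BR/MUL
t=3 i5/i6:mulh.MUL+add.ALU ; 2-wide
t=4 i7:sll.ALU ; RAW+WAW r2
t=5 i8/i9:xor.ALU+xor.ALU ; 2-wide
t=6 i10:blt.BR ; no-port BR/MUL
t=7 i11:mulh.MUL ; no-port MUL/MUL
t=8 i12:mul.MUL ; tail

PAIRS = 4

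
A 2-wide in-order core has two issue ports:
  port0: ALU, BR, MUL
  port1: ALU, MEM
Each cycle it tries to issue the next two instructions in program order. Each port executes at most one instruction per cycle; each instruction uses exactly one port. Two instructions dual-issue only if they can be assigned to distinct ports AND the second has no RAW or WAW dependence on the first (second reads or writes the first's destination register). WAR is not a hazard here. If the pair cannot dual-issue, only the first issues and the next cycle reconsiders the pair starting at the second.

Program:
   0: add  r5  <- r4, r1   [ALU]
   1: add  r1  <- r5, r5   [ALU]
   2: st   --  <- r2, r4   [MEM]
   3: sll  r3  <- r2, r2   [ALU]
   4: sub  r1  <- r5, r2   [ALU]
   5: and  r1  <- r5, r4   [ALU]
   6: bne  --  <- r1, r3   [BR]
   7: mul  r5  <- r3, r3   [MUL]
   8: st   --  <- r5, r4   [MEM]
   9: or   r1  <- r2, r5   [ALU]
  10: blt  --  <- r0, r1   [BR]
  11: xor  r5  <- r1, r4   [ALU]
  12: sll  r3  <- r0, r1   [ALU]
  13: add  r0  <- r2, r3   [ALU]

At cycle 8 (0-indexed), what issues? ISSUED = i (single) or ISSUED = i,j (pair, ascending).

#0 head=0: add.ALU i0 RAW r5
#1 head=1: add.ALU;st.MEM i1&i2 2-wide
#2 head=3: sll.ALU;sub.ALU i3&i4 2-wide
#3 head=5: and.ALU i5 RAW r1
#4 head=6: bne.BR i6 no-port BR/MUL
#5 head=7: mul.MUL i7 RAW r5
#6 head=8: st.MEM;or.ALU i8&i9 2-wide
#7 head=10: blt.BR;xor.ALU i10&i11 2-wide
#8 head=12: sll.ALU i12 RAW r3
#9 head=13: add.ALU i13 tail

ISSUED = 12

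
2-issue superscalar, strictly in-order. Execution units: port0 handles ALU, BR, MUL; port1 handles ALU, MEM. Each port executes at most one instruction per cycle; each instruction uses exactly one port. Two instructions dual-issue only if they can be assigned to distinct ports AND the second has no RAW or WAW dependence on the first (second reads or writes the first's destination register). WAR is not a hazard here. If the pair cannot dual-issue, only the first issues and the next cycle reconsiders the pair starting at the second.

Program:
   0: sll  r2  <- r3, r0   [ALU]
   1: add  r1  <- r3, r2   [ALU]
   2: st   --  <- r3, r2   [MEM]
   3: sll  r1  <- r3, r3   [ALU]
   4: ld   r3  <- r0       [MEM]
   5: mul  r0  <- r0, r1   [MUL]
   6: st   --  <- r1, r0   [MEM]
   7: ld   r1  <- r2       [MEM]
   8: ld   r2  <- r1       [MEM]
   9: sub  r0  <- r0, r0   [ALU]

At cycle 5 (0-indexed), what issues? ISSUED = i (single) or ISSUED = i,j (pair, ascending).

c0: i0 sll.ALU  RAW r2
c1: i1&i2 add.ALU+st.MEM  pair
c2: i3&i4 sll.ALU+ld.MEM  pair
c3: i5 mul.MUL  RAW r0
c4: i6 st.MEM  no-port MEM/MEM
c5: i7 ld.MEM  no-port MEM/MEM
c6: i8&i9 ld.MEM+sub.ALU  pair

ISSUED = 7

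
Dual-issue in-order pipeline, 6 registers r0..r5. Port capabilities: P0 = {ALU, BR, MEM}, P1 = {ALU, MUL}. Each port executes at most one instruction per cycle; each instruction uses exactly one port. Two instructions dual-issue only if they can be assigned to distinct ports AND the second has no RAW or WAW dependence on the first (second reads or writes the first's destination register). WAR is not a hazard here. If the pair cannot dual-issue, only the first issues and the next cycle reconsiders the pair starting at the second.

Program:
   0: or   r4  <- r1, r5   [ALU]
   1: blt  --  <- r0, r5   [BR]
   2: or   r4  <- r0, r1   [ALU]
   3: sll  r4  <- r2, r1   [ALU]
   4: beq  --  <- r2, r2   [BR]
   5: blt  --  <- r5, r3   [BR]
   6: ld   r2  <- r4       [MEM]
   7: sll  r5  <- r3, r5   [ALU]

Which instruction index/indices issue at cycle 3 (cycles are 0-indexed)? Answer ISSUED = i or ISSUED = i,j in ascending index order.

ISSUED = 5

[0] i0+i1  or blt  -- dual
[1] i2  or  -- WAW r4
[2] i3+i4  sll beq  -- dual
[3] i5  blt  -- no-port BR/MEM
[4] i6+i7  ld sll  -- dual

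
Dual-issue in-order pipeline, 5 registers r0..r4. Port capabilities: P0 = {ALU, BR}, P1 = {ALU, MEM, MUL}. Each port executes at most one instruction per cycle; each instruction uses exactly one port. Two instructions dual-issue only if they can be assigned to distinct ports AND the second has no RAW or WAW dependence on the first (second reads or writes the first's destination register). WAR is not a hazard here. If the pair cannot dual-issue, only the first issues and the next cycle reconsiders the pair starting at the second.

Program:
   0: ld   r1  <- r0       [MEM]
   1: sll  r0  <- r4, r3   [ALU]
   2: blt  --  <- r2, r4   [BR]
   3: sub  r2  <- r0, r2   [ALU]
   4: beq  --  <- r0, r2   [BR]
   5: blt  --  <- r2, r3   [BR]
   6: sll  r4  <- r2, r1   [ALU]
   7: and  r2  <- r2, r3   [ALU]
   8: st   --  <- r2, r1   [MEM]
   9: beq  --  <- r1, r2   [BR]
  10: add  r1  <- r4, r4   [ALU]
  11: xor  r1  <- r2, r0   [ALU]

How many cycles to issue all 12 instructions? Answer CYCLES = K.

0. ld sll @i0/i1  | pair
1. blt sub @i2/i3  | pair
2. beq @i4  | no-port BR/BR
3. blt sll @i5/i6  | pair
4. and @i7  | RAW r2
5. st beq @i8/i9  | pair
6. add @i10  | WAW r1
7. xor @i11  | tail

CYCLES = 8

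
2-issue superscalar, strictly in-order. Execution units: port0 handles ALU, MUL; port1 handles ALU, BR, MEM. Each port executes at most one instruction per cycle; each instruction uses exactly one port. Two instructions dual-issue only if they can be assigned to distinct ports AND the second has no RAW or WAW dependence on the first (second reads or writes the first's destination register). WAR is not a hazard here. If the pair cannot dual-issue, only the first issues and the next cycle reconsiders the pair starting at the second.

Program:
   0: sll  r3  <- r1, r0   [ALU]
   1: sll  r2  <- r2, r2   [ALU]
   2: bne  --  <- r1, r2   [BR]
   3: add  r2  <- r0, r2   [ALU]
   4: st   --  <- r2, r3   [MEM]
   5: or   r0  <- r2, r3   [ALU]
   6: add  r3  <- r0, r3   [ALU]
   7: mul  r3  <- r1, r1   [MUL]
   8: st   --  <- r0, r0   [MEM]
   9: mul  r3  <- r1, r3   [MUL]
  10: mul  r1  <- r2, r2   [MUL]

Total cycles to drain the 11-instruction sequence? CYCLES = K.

[0] i0+i1  sll.ALU;sll.ALU  -- dual
[1] i2+i3  bne.BR;add.ALU  -- dual
[2] i4+i5  st.MEM;or.ALU  -- dual
[3] i6  add.ALU  -- WAW r3
[4] i7+i8  mul.MUL;st.MEM  -- dual
[5] i9  mul.MUL  -- no-port MUL/MUL
[6] i10  mul.MUL  -- tail

CYCLES = 7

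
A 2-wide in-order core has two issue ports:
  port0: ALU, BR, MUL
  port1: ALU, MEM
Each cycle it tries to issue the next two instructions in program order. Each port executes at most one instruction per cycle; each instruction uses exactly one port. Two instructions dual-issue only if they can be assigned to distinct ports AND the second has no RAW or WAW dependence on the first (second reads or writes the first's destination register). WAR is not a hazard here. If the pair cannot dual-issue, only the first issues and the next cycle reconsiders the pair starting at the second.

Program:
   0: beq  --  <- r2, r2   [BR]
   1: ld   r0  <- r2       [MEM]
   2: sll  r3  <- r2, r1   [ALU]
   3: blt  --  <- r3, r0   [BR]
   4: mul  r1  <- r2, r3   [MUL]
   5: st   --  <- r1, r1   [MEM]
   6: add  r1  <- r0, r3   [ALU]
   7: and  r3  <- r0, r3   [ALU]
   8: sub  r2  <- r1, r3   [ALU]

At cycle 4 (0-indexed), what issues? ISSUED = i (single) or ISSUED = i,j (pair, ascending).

ISSUED = 5,6

#0 head=0: beq+ld i0+i1 dual
#1 head=2: sll i2 RAW r3
#2 head=3: blt i3 no-port BR/MUL
#3 head=4: mul i4 RAW r1
#4 head=5: st+add i5+i6 dual
#5 head=7: and i7 RAW r3
#6 head=8: sub i8 tail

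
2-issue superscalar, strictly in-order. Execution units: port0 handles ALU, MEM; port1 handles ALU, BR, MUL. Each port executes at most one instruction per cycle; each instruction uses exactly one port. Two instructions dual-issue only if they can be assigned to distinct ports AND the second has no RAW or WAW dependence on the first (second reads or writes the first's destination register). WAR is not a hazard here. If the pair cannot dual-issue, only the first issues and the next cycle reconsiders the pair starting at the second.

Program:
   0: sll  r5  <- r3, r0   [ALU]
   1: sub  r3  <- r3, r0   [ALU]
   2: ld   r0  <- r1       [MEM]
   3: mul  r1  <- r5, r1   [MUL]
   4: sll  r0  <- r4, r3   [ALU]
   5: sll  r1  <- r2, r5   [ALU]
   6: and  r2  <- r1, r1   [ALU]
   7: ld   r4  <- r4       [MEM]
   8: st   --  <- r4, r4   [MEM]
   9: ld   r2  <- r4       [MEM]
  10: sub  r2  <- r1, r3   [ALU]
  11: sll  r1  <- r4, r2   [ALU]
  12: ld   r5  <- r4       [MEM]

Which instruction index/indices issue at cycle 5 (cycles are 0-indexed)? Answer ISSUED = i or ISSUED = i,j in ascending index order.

c0: i0+i1 sll;sub  2-wide
c1: i2+i3 ld;mul  2-wide
c2: i4+i5 sll;sll  2-wide
c3: i6+i7 and;ld  2-wide
c4: i8 st  no-port MEM/MEM
c5: i9 ld  WAW r2
c6: i10 sub  RAW r2
c7: i11+i12 sll;ld  2-wide

ISSUED = 9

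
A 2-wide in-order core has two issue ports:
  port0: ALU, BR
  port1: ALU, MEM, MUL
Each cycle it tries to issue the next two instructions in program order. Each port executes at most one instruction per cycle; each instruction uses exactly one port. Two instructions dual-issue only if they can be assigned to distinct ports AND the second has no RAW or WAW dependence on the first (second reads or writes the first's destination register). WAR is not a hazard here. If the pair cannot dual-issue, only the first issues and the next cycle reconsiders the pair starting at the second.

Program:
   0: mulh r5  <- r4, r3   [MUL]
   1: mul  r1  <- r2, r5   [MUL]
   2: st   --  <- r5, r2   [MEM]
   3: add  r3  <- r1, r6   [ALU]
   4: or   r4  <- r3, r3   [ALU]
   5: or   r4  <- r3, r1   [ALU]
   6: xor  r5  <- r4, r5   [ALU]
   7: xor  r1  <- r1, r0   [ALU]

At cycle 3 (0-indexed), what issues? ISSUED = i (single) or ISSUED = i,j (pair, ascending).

#0 head=0: mulh i0 no-port MUL/MUL
#1 head=1: mul i1 no-port MUL/MEM
#2 head=2: st add i2/i3 2-wide
#3 head=4: or i4 WAW r4
#4 head=5: or i5 RAW r4
#5 head=6: xor xor i6/i7 2-wide

ISSUED = 4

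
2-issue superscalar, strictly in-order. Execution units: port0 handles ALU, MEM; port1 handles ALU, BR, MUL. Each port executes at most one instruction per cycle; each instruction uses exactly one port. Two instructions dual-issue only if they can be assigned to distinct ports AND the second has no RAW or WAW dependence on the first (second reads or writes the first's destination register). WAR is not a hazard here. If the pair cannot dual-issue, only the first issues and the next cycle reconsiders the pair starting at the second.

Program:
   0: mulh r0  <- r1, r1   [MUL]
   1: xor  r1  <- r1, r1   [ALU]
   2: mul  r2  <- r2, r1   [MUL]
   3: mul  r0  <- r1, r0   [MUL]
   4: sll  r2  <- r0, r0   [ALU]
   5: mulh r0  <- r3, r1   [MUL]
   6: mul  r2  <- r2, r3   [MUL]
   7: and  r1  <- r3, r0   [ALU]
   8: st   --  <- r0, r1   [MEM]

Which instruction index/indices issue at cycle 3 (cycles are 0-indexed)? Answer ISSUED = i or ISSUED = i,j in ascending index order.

ISSUED = 4,5

[0] i0/i1  mulh.MUL;xor.ALU  -- 2-wide
[1] i2  mul.MUL  -- no-port MUL/MUL
[2] i3  mul.MUL  -- RAW r0
[3] i4/i5  sll.ALU;mulh.MUL  -- 2-wide
[4] i6/i7  mul.MUL;and.ALU  -- 2-wide
[5] i8  st.MEM  -- tail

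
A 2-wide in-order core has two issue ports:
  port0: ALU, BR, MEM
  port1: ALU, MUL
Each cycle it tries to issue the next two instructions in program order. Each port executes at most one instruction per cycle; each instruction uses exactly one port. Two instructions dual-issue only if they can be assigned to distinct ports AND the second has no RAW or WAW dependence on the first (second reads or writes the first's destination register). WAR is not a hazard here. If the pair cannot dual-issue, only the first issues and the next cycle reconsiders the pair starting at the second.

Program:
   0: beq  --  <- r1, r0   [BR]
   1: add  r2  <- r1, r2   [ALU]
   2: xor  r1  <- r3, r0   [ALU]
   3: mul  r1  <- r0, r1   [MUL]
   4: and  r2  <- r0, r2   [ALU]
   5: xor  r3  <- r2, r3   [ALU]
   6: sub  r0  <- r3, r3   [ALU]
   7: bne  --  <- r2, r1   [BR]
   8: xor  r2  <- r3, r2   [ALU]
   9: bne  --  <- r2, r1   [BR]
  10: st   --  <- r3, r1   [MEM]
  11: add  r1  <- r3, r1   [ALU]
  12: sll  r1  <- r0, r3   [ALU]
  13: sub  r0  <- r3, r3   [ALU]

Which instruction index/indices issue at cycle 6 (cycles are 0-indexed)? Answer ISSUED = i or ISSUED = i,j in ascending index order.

t=0 i0&i1:beq.BR/add.ALU ; dual
t=1 i2:xor.ALU ; RAW+WAW r1
t=2 i3&i4:mul.MUL/and.ALU ; dual
t=3 i5:xor.ALU ; RAW r3
t=4 i6&i7:sub.ALU/bne.BR ; dual
t=5 i8:xor.ALU ; RAW r2
t=6 i9:bne.BR ; no-port BR/MEM
t=7 i10&i11:st.MEM/add.ALU ; dual
t=8 i12&i13:sll.ALU/sub.ALU ; dual

ISSUED = 9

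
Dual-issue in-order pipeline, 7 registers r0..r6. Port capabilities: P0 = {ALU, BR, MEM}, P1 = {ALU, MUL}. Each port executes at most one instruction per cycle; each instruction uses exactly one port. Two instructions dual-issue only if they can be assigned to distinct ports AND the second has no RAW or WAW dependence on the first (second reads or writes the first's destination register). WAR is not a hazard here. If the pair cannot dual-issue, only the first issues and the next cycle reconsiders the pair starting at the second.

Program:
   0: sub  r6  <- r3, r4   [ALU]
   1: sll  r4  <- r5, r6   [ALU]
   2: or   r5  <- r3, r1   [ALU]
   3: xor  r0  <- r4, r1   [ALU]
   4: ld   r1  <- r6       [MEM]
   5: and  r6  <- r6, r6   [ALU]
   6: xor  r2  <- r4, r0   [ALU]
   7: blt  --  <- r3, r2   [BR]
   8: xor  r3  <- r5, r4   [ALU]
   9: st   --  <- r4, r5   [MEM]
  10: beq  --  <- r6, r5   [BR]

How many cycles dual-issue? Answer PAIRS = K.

0. sub @i0  | RAW r6
1. sll/or @i1+i2  | 2-wide
2. xor/ld @i3+i4  | 2-wide
3. and/xor @i5+i6  | 2-wide
4. blt/xor @i7+i8  | 2-wide
5. st @i9  | no-port MEM/BR
6. beq @i10  | tail

PAIRS = 4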